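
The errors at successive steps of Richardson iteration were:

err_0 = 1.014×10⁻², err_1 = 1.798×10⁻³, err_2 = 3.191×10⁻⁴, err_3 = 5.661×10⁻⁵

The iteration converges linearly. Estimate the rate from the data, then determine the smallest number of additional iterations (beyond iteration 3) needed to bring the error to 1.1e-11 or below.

9

Rate ρ ≈ err_3/err_2 = 5.661×10⁻⁵/3.191×10⁻⁴ = 0.1774.
After j more steps, err_{3+j} ≈ 5.661×10⁻⁵·ρ^j; need ρ^j ≤ 1.1e-11/5.661×10⁻⁵ = 1.94312e-07.
j ≥ ln(1.94312e-07)/ln(0.1774) = -15.4538/-1.72935 = 8.936.
So 9 more iterations are needed.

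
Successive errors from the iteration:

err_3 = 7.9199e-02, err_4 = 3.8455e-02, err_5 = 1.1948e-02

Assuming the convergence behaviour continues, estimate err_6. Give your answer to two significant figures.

1.8e-3

First estimate the order: p ≈ ln(err_5/err_4) / ln(err_4/err_3) = ln(1.1948e-02/3.8455e-02)/ln(3.8455e-02/7.9199e-02) = ln(0.310701)/ln(0.485549) ≈ 1.6179.
Then err_6 ≈ err_5·(err_5/err_4)^p = 1.1948e-02·(0.310701)^1.6179 = 1.1948e-02·0.15089 ≈ 0.001803.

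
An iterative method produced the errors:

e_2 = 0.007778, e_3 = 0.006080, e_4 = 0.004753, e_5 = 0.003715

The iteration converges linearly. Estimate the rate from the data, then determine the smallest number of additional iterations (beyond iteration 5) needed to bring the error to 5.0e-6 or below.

Rate ρ ≈ e_5/e_4 = 0.003715/0.004753 = 0.7816.
After j more steps, e_{5+j} ≈ 0.003715·ρ^j; need ρ^j ≤ 5.0e-6/0.003715 = 0.0013459.
j ≥ ln(0.0013459)/ln(0.7816) = -6.6107/-0.24641 = 26.828.
So 27 more iterations are needed.

27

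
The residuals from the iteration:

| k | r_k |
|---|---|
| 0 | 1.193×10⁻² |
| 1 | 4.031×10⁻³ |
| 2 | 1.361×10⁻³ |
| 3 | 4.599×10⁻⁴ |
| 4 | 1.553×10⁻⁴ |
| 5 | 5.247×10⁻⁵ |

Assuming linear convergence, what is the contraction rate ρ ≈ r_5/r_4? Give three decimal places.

0.338

ρ ≈ r_5/r_4 = 5.247×10⁻⁵/1.553×10⁻⁴ = 0.33786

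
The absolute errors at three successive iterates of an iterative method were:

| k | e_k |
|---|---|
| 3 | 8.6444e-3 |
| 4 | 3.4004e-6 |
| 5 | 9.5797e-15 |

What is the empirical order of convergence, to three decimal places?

p ≈ ln(e_5/e_4) / ln(e_4/e_3)
  = ln(9.5797e-15/3.4004e-6) / ln(3.4004e-6/8.6444e-3)
  = ln(2.81723e-09) / ln(0.000393364)
  = -19.687512 / -7.840775 ≈ 2.510914

2.511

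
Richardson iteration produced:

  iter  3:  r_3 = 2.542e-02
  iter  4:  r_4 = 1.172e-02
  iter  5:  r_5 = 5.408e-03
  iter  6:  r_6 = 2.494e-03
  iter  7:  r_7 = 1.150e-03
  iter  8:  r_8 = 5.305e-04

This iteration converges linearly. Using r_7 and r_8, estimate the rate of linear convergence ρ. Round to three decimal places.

0.461

ρ ≈ r_8/r_7 = 5.305e-04/1.150e-03 = 0.46130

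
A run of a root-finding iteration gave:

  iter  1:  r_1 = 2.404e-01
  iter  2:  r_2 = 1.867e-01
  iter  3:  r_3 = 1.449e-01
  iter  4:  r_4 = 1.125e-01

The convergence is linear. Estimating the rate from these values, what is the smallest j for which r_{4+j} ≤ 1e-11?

Rate ρ ≈ r_4/r_3 = 1.125e-01/1.449e-01 = 0.7764.
After j more steps, r_{4+j} ≈ 1.125e-01·ρ^j; need ρ^j ≤ 1e-11/1.125e-01 = 8.88889e-11.
j ≥ ln(8.88889e-11)/ln(0.7764) = -23.1436/-0.25309 = 91.444.
So 92 more iterations are needed.

92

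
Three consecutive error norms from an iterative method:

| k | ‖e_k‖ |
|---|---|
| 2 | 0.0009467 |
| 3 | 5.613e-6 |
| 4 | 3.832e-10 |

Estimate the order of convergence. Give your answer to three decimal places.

1.871

p ≈ ln(‖e_4‖/‖e_3‖) / ln(‖e_3‖/‖e_2‖)
  = ln(3.832e-10/5.613e-6) / ln(5.613e-6/0.0009467)
  = ln(6.82701e-05) / ln(0.00592902)
  = -9.592039 / -5.127896 ≈ 1.870560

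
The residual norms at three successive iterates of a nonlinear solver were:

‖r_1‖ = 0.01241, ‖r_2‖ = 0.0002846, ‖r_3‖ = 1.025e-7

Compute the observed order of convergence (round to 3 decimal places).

p ≈ ln(‖r_3‖/‖r_2‖) / ln(‖r_2‖/‖r_1‖)
  = ln(1.025e-7/0.0002846) / ln(0.0002846/0.01241)
  = ln(0.000360155) / ln(0.0229331)
  = -7.928976 / -3.775174 ≈ 2.100294

2.100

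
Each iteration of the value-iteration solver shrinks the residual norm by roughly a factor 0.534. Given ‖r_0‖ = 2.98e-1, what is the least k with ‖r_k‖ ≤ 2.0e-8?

After k steps, ‖r_k‖ ≈ 2.98e-1·0.534^k.
Need 0.534^k ≤ 2.0e-8/2.98e-1 = 6.71141e-08.
k ≥ ln(6.71141e-08)/ln(0.534) = -16.5169/-0.62736 = 26.328.
Smallest integer k = 27.

27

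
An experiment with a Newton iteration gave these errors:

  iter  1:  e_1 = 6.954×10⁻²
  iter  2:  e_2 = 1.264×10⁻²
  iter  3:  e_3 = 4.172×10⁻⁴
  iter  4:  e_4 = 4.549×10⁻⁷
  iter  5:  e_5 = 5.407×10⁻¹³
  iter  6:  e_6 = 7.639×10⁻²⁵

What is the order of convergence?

Consecutive ratios: e_6/e_5 = 7.639×10⁻²⁵/5.407×10⁻¹³ = 1.4128e-12, e_5/e_4 = 5.407×10⁻¹³/4.549×10⁻⁷ = 1.18861e-06.
p ≈ ln(1.4128e-12)/ln(1.18861e-06) = -27.2854/-13.6427 ≈ 2.00.
So the convergence is quadratic (order 2).

2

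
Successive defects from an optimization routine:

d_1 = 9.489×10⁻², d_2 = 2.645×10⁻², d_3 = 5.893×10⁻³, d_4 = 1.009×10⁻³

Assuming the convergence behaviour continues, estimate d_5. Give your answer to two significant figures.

First estimate the order: p ≈ ln(d_4/d_3) / ln(d_3/d_2) = ln(1.009×10⁻³/5.893×10⁻³)/ln(5.893×10⁻³/2.645×10⁻²) = ln(0.17122)/ln(0.222798) ≈ 1.1754.
Then d_5 ≈ d_4·(d_4/d_3)^p = 1.009×10⁻³·(0.17122)^1.1754 = 1.009×10⁻³·0.125638 ≈ 0.0001268.

1.3e-4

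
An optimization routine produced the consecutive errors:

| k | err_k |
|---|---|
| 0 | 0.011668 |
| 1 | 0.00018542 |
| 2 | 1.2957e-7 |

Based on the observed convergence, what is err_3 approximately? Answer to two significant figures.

First estimate the order: p ≈ ln(err_2/err_1) / ln(err_1/err_0) = ln(1.2957e-7/0.00018542)/ln(0.00018542/0.011668) = ln(0.000698792)/ln(0.0158913) ≈ 1.7543.
Then err_3 ≈ err_2·(err_2/err_1)^p = 1.2957e-7·(0.000698792)^1.7543 = 1.2957e-7·2.91098e-06 ≈ 3.772e-13.

3.8e-13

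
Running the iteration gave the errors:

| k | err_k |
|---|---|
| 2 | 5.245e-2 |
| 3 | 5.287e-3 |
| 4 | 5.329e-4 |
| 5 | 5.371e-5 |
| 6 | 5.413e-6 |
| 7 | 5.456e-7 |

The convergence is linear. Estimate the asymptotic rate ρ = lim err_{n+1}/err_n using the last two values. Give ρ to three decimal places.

ρ ≈ err_7/err_6 = 5.456e-7/5.413e-6 = 0.10079

0.101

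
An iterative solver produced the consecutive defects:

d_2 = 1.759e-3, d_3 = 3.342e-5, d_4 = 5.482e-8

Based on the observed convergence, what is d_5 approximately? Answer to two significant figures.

First estimate the order: p ≈ ln(d_4/d_3) / ln(d_3/d_2) = ln(5.482e-8/3.342e-5)/ln(3.342e-5/1.759e-3) = ln(0.00164034)/ln(0.0189994) ≈ 1.6180.
Then d_5 ≈ d_4·(d_4/d_3)^p = 5.482e-8·(0.00164034)^1.6180 = 5.482e-8·3.11719e-05 ≈ 1.709e-12.

1.7e-12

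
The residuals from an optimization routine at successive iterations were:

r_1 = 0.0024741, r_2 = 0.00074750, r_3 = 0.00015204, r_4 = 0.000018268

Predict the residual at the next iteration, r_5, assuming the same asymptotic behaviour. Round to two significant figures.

1.1e-6

First estimate the order: p ≈ ln(r_4/r_3) / ln(r_3/r_2) = ln(0.000018268/0.00015204)/ln(0.00015204/0.00074750) = ln(0.120153)/ln(0.203398) ≈ 1.3305.
Then r_5 ≈ r_4·(r_4/r_3)^p = 0.000018268·(0.120153)^1.3305 = 0.000018268·0.0596468 ≈ 1.09e-06.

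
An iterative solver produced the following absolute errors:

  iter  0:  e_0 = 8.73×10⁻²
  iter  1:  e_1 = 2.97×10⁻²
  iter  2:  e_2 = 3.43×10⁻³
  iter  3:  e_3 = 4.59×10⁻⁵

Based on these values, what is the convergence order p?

2

Consecutive ratios: e_3/e_2 = 4.59×10⁻⁵/3.43×10⁻³ = 0.0133819, e_2/e_1 = 3.43×10⁻³/2.97×10⁻² = 0.115488.
p ≈ ln(0.0133819)/ln(0.115488) = -4.3139/-2.1586 ≈ 2.00.
So the convergence is quadratic (order 2).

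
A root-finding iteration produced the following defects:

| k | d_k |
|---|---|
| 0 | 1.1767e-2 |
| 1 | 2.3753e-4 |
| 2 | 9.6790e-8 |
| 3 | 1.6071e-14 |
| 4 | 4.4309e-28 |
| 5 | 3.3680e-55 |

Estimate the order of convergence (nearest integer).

2

Consecutive ratios: d_5/d_4 = 3.3680e-55/4.4309e-28 = 7.60116e-28, d_4/d_3 = 4.4309e-28/1.6071e-14 = 2.75708e-14.
p ≈ ln(7.60116e-28)/ln(2.75708e-14) = -62.4441/-31.2220 ≈ 2.00.
So the convergence is quadratic (order 2).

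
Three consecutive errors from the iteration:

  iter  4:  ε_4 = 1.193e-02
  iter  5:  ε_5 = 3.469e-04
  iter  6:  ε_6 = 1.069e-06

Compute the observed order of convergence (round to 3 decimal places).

1.634

p ≈ ln(ε_6/ε_5) / ln(ε_5/ε_4)
  = ln(1.069e-06/3.469e-04) / ln(3.469e-04/1.193e-02)
  = ln(0.00308158) / ln(0.029078)
  = -5.782313 / -3.537773 ≈ 1.634450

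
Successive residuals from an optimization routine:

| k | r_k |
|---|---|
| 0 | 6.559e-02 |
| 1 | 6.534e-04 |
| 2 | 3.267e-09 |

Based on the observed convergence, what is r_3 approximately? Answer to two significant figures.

First estimate the order: p ≈ ln(r_2/r_1) / ln(r_1/r_0) = ln(3.267e-09/6.534e-04)/ln(6.534e-04/6.559e-02) = ln(5e-06)/ln(0.00996188) ≈ 2.6483.
Then r_3 ≈ r_2·(r_2/r_1)^p = 3.267e-09·(5e-06)^2.6483 = 3.267e-09·9.14708e-15 ≈ 2.988e-23.

3.0e-23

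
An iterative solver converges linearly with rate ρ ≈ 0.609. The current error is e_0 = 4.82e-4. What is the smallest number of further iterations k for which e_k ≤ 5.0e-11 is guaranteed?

33

After k steps, e_k ≈ 4.82e-4·0.609^k.
Need 0.609^k ≤ 5.0e-11/4.82e-4 = 1.03734e-07.
k ≥ ln(1.03734e-07)/ln(0.609) = -16.0814/-0.49594 = 32.426.
Smallest integer k = 33.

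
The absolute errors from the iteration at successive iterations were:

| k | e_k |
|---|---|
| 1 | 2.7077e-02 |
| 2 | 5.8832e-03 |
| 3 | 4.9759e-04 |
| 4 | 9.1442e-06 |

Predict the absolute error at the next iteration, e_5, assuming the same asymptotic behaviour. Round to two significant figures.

First estimate the order: p ≈ ln(e_4/e_3) / ln(e_3/e_2) = ln(9.1442e-06/4.9759e-04)/ln(4.9759e-04/5.8832e-03) = ln(0.018377)/ln(0.0845781) ≈ 1.6180.
Then e_5 ≈ e_4·(e_4/e_3)^p = 9.1442e-06·(0.018377)^1.6180 = 9.1442e-06·0.00155452 ≈ 1.421e-08.

1.4e-8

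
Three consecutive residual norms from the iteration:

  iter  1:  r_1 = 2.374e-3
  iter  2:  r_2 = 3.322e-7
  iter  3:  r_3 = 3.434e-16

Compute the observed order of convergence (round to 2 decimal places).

p ≈ ln(r_3/r_2) / ln(r_2/r_1)
  = ln(3.434e-16/3.322e-7) / ln(3.322e-7/2.374e-3)
  = ln(1.03371e-09) / ln(0.000139933)
  = -20.69011 / -8.87435 ≈ 2.33145

2.33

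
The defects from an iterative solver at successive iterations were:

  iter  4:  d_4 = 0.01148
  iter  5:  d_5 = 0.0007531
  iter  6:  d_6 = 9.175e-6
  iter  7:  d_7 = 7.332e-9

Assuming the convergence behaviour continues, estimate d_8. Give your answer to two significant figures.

First estimate the order: p ≈ ln(d_7/d_6) / ln(d_6/d_5) = ln(7.332e-9/9.175e-6)/ln(9.175e-6/0.0007531) = ln(0.000799128)/ln(0.012183) ≈ 1.6181.
Then d_8 ≈ d_7·(d_7/d_6)^p = 7.332e-9·(0.000799128)^1.6181 = 7.332e-9·9.73024e-06 ≈ 7.134e-14.

7.1e-14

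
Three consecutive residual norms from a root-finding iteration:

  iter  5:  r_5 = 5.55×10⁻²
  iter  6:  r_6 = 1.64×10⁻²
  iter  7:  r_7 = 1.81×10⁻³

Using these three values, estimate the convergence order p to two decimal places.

p ≈ ln(r_7/r_6) / ln(r_6/r_5)
  = ln(1.81×10⁻³/1.64×10⁻²) / ln(1.64×10⁻²/5.55×10⁻²)
  = ln(0.110366) / ln(0.295495)
  = -2.20395 / -1.21910 ≈ 1.80785

1.81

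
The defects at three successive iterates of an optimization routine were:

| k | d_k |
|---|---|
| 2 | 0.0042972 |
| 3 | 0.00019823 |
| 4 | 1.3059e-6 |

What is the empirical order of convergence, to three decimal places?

1.633

p ≈ ln(d_4/d_3) / ln(d_3/d_2)
  = ln(1.3059e-6/0.00019823) / ln(0.00019823/0.0042972)
  = ln(0.0065878) / ln(0.04613)
  = -5.022536 / -3.076292 ≈ 1.632659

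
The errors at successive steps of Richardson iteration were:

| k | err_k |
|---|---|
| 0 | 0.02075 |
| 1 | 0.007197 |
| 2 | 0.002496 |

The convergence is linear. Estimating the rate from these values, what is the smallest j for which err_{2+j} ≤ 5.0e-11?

Rate ρ ≈ err_2/err_1 = 0.002496/0.007197 = 0.3468.
After j more steps, err_{2+j} ≈ 0.002496·ρ^j; need ρ^j ≤ 5.0e-11/0.002496 = 2.00321e-08.
j ≥ ln(2.00321e-08)/ln(0.3468) = -17.7259/-1.05901 = 16.738.
So 17 more iterations are needed.

17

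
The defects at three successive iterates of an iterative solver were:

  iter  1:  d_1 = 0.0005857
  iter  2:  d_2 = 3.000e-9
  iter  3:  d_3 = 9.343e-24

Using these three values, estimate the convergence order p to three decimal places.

2.742

p ≈ ln(d_3/d_2) / ln(d_2/d_1)
  = ln(9.343e-24/3.000e-9) / ln(3.000e-9/0.0005857)
  = ln(3.11433e-15) / ln(5.12208e-06)
  = -33.402762 / -12.181950 ≈ 2.741988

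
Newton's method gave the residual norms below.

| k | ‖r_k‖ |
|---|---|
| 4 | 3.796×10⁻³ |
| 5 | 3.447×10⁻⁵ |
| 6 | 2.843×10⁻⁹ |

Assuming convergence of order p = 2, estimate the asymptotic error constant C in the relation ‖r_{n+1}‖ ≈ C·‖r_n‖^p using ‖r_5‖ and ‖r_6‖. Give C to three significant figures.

2.39

C ≈ ‖r_6‖ / ‖r_5‖^2
  = 2.843×10⁻⁹ / (3.447×10⁻⁵)^2
  = 2.843×10⁻⁹ / 1.18818e-09 ≈ 2.3927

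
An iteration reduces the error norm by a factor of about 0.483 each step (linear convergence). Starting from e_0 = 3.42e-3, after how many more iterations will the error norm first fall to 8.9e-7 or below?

After k steps, e_k ≈ 3.42e-3·0.483^k.
Need 0.483^k ≤ 8.9e-7/3.42e-3 = 0.000260234.
k ≥ ln(0.000260234)/ln(0.483) = -8.2539/-0.72774 = 11.342.
Smallest integer k = 12.

12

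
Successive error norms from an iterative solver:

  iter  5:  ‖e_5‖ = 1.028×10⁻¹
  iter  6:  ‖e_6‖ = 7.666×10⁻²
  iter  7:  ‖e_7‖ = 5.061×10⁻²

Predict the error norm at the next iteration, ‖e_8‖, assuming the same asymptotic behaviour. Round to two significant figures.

2.8e-2

First estimate the order: p ≈ ln(‖e_7‖/‖e_6‖) / ln(‖e_6‖/‖e_5‖) = ln(5.061×10⁻²/7.666×10⁻²)/ln(7.666×10⁻²/1.028×10⁻¹) = ln(0.660188)/ln(0.74572) ≈ 1.4152.
Then ‖e_8‖ ≈ ‖e_7‖·(‖e_7‖/‖e_6‖)^p = 5.061×10⁻²·(0.660188)^1.4152 = 5.061×10⁻²·0.55564 ≈ 0.02812.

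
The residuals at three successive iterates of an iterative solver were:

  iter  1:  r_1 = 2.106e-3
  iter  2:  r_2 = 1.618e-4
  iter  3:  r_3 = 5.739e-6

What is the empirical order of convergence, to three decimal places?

p ≈ ln(r_3/r_2) / ln(r_2/r_1)
  = ln(5.739e-6/1.618e-4) / ln(1.618e-4/2.106e-3)
  = ln(0.0354697) / ln(0.0768281)
  = -3.339076 / -2.566185 ≈ 1.301183

1.301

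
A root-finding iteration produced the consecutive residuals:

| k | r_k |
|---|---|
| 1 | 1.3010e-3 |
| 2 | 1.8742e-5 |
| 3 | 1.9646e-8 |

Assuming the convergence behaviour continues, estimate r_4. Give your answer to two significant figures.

3.0e-13

First estimate the order: p ≈ ln(r_3/r_2) / ln(r_2/r_1) = ln(1.9646e-8/1.8742e-5)/ln(1.8742e-5/1.3010e-3) = ln(0.00104823)/ln(0.0144058) ≈ 1.6180.
Then r_4 ≈ r_3·(r_3/r_2)^p = 1.9646e-8·(0.00104823)^1.6180 = 1.9646e-8·1.51042e-05 ≈ 2.967e-13.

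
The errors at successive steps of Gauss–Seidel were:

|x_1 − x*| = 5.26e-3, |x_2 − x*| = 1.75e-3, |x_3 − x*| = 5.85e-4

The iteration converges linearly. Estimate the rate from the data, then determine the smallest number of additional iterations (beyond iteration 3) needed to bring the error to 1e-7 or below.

Rate ρ ≈ |x_3 − x*|/|x_2 − x*| = 5.85e-4/1.75e-3 = 0.3343.
After j more steps, |x_{3+j} − x*| ≈ 5.85e-4·ρ^j; need ρ^j ≤ 1e-7/5.85e-4 = 0.00017094.
j ≥ ln(0.00017094)/ln(0.3343) = -8.6742/-1.09572 = 7.916.
So 8 more iterations are needed.

8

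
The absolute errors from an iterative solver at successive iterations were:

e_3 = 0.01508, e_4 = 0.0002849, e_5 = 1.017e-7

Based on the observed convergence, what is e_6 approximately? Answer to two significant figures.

First estimate the order: p ≈ ln(e_5/e_4) / ln(e_4/e_3) = ln(1.017e-7/0.0002849)/ln(0.0002849/0.01508) = ln(0.000356967)/ln(0.0188926) ≈ 2.0000.
Then e_6 ≈ e_5·(e_5/e_4)^p = 1.017e-7·(0.000356967)^2.0000 = 1.017e-7·1.27425e-07 ≈ 1.296e-14.

1.3e-14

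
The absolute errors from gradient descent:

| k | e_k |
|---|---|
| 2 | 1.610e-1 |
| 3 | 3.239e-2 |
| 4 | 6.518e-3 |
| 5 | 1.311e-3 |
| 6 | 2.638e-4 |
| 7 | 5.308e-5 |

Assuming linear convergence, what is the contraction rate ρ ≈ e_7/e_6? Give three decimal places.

0.201

ρ ≈ e_7/e_6 = 5.308e-5/2.638e-4 = 0.20121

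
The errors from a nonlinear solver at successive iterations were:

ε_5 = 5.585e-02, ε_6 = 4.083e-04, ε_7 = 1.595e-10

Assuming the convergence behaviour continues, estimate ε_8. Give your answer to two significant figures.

9.5e-30

First estimate the order: p ≈ ln(ε_7/ε_6) / ln(ε_6/ε_5) = ln(1.595e-10/4.083e-04)/ln(4.083e-04/5.585e-02) = ln(3.90644e-07)/ln(0.00731065) ≈ 3.0000.
Then ε_8 ≈ ε_7·(ε_7/ε_6)^p = 1.595e-10·(3.90644e-07)^3.0000 = 1.595e-10·5.96133e-20 ≈ 9.508e-30.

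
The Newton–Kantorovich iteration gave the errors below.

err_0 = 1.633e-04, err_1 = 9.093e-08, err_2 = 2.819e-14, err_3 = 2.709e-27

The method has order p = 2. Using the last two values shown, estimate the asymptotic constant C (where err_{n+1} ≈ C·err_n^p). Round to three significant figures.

3.41

C ≈ err_3 / err_2^2
  = 2.709e-27 / (2.819e-14)^2
  = 2.709e-27 / 7.94676e-28 ≈ 3.4089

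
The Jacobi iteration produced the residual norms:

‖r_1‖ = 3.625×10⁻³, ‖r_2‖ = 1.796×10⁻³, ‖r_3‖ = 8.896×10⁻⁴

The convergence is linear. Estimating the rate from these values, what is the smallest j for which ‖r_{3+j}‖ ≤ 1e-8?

17

Rate ρ ≈ ‖r_3‖/‖r_2‖ = 8.896×10⁻⁴/1.796×10⁻³ = 0.4953.
After j more steps, ‖r_{3+j}‖ ≈ 8.896×10⁻⁴·ρ^j; need ρ^j ≤ 1e-8/8.896×10⁻⁴ = 1.1241e-05.
j ≥ ln(1.1241e-05)/ln(0.4953) = -11.3959/-0.70259 = 16.220.
So 17 more iterations are needed.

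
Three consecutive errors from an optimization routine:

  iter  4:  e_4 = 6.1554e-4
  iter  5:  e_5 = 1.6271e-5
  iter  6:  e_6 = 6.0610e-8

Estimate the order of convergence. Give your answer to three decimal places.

1.539

p ≈ ln(e_6/e_5) / ln(e_5/e_4)
  = ln(6.0610e-8/1.6271e-5) / ln(1.6271e-5/6.1554e-4)
  = ln(0.00372503) / ln(0.0264337)
  = -5.592680 / -3.633116 ≈ 1.539362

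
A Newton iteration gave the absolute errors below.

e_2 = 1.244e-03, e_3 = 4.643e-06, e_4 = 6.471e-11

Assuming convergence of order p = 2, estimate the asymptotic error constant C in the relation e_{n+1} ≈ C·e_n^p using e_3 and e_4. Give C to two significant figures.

C ≈ e_4 / e_3^2
  = 6.471e-11 / (4.643e-06)^2
  = 6.471e-11 / 2.15574e-11 ≈ 3.0017

3.0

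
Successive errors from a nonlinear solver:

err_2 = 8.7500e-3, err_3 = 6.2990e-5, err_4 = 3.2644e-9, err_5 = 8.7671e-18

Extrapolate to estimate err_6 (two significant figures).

First estimate the order: p ≈ ln(err_5/err_4) / ln(err_4/err_3) = ln(8.7671e-18/3.2644e-9)/ln(3.2644e-9/6.2990e-5) = ln(2.68567e-09)/ln(5.18241e-05) ≈ 2.0000.
Then err_6 ≈ err_5·(err_5/err_4)^p = 8.7671e-18·(2.68567e-09)^2.0000 = 8.7671e-18·7.21282e-18 ≈ 6.324e-35.

6.3e-35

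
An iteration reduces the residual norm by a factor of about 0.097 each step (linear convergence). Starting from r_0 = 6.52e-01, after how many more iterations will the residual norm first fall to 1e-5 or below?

After k steps, r_k ≈ 6.52e-01·0.097^k.
Need 0.097^k ≤ 1e-5/6.52e-01 = 1.53374e-05.
k ≥ ln(1.53374e-05)/ln(0.097) = -11.0852/-2.33304 = 4.751.
Smallest integer k = 5.

5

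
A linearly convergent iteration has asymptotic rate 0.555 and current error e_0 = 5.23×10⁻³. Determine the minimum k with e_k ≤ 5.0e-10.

28

After k steps, e_k ≈ 5.23×10⁻³·0.555^k.
Need 0.555^k ≤ 5.0e-10/5.23×10⁻³ = 9.56023e-08.
k ≥ ln(9.56023e-08)/ln(0.555) = -16.1631/-0.58879 = 27.451.
Smallest integer k = 28.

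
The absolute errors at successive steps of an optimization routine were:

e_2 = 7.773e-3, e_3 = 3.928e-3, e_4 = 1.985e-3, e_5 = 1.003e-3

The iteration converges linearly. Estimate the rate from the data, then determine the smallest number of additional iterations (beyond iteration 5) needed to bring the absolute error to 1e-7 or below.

14

Rate ρ ≈ e_5/e_4 = 1.003e-3/1.985e-3 = 0.5053.
After j more steps, e_{5+j} ≈ 1.003e-3·ρ^j; need ρ^j ≤ 1e-7/1.003e-3 = 9.97009e-05.
j ≥ ln(9.97009e-05)/ln(0.5053) = -9.2133/-0.68260 = 13.497.
So 14 more iterations are needed.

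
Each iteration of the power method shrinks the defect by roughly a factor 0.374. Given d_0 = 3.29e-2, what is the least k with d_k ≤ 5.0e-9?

16

After k steps, d_k ≈ 3.29e-2·0.374^k.
Need 0.374^k ≤ 5.0e-9/3.29e-2 = 1.51976e-07.
k ≥ ln(1.51976e-07)/ln(0.374) = -15.6995/-0.98350 = 15.963.
Smallest integer k = 16.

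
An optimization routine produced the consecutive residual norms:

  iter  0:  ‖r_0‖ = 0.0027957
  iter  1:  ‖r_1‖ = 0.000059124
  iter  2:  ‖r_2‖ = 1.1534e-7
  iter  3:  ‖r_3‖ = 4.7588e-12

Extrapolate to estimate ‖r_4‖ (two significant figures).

3.8e-19

First estimate the order: p ≈ ln(‖r_3‖/‖r_2‖) / ln(‖r_2‖/‖r_1‖) = ln(4.7588e-12/1.1534e-7)/ln(1.1534e-7/0.000059124) = ln(4.12589e-05)/ln(0.00195082) ≈ 1.6180.
Then ‖r_4‖ ≈ ‖r_3‖·(‖r_3‖/‖r_2‖)^p = 4.7588e-12·(4.12589e-05)^1.6180 = 4.7588e-12·8.05207e-08 ≈ 3.832e-19.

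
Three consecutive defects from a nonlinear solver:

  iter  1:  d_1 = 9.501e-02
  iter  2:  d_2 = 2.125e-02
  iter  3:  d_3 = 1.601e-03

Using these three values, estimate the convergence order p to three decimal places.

p ≈ ln(d_3/d_2) / ln(d_2/d_1)
  = ln(1.601e-03/2.125e-02) / ln(2.125e-02/9.501e-02)
  = ln(0.0753412) / ln(0.223661)
  = -2.585728 / -1.497624 ≈ 1.726554

1.727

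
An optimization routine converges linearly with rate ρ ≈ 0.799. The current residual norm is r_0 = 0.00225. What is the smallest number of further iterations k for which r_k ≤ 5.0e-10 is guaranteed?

After k steps, r_k ≈ 0.00225·0.799^k.
Need 0.799^k ≤ 5.0e-10/0.00225 = 2.22222e-07.
k ≥ ln(2.22222e-07)/ln(0.799) = -15.3196/-0.22439 = 68.272.
Smallest integer k = 69.

69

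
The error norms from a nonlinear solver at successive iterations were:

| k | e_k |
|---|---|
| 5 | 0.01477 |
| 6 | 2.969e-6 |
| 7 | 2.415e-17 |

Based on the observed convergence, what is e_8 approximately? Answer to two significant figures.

1.3e-50

First estimate the order: p ≈ ln(e_7/e_6) / ln(e_6/e_5) = ln(2.415e-17/2.969e-6)/ln(2.969e-6/0.01477) = ln(8.13405e-12)/ln(0.000201016) ≈ 2.9998.
Then e_8 ≈ e_7·(e_7/e_6)^p = 2.415e-17·(8.13405e-12)^2.9998 = 2.415e-17·5.40927e-34 ≈ 1.306e-50.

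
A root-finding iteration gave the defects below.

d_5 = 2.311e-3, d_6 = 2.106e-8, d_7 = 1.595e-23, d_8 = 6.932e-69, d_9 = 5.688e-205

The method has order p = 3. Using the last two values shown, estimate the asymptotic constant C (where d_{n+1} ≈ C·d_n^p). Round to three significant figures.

C ≈ d_9 / d_8^3
  = 5.688e-205 / (6.932e-69)^3
  = 5.688e-205 / 3.33101e-205 ≈ 1.7076

1.71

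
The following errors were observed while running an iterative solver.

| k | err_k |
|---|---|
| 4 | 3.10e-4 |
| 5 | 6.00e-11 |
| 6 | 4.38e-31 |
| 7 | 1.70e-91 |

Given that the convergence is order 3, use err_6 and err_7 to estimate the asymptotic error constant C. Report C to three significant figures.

2.02

C ≈ err_7 / err_6^3
  = 1.70e-91 / (4.38e-31)^3
  = 1.70e-91 / 8.40277e-92 ≈ 2.0231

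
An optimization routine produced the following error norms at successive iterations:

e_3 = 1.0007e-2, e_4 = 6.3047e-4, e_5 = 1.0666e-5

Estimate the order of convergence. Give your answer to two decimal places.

p ≈ ln(e_5/e_4) / ln(e_4/e_3)
  = ln(1.0666e-5/6.3047e-4) / ln(6.3047e-4/1.0007e-2)
  = ln(0.0169175) / ln(0.0630029)
  = -4.07941 / -2.76457 ≈ 1.47560

1.48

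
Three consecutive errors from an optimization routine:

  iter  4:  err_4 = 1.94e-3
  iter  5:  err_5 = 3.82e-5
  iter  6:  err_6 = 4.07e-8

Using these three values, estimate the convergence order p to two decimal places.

1.74

p ≈ ln(err_6/err_5) / ln(err_5/err_4)
  = ln(4.07e-8/3.82e-5) / ln(3.82e-5/1.94e-3)
  = ln(0.00106545) / ln(0.0196907)
  = -6.84436 / -3.92761 ≈ 1.74263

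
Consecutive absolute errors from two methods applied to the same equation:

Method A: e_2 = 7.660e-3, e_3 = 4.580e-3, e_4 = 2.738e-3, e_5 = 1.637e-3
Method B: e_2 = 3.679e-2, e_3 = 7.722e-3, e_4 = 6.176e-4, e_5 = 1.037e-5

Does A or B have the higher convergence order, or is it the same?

Method A: p ≈ ln(1.637e-3/2.738e-3)/ln(2.738e-3/4.580e-3) ≈ 1.00.
Method B: p ≈ ln(1.037e-5/6.176e-4)/ln(6.176e-4/7.722e-3) ≈ 1.62.
Method B has the higher order (≈1.6 vs ≈1.0).

B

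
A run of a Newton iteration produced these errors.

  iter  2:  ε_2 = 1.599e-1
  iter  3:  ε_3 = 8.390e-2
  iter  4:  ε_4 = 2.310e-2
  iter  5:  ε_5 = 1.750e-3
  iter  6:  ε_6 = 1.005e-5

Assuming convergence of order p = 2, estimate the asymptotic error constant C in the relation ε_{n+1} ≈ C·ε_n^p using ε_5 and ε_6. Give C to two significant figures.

C ≈ ε_6 / ε_5^2
  = 1.005e-5 / (1.750e-3)^2
  = 1.005e-5 / 3.0625e-06 ≈ 3.2816

3.3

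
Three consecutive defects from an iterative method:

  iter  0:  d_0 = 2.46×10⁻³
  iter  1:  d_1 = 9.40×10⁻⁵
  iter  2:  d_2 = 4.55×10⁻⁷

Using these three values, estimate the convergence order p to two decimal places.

p ≈ ln(d_2/d_1) / ln(d_1/d_0)
  = ln(4.55×10⁻⁷/9.40×10⁻⁵) / ln(9.40×10⁻⁵/2.46×10⁻³)
  = ln(0.00484043) / ln(0.0382114)
  = -5.33075 / -3.26462 ≈ 1.63289

1.63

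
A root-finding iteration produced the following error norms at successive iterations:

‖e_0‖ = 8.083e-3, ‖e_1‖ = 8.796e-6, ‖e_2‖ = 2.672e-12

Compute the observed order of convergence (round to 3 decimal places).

p ≈ ln(‖e_2‖/‖e_1‖) / ln(‖e_1‖/‖e_0‖)
  = ln(2.672e-12/8.796e-6) / ln(8.796e-6/8.083e-3)
  = ln(3.03774e-07) / ln(0.00108821)
  = -15.006982 / -6.823221 ≈ 2.199398

2.199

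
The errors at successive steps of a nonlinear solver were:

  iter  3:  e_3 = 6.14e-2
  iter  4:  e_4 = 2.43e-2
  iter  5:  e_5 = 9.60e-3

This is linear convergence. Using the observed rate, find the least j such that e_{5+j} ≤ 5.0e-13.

Rate ρ ≈ e_5/e_4 = 9.60e-3/2.43e-2 = 0.3951.
After j more steps, e_{5+j} ≈ 9.60e-3·ρ^j; need ρ^j ≤ 5.0e-13/9.60e-3 = 5.20833e-11.
j ≥ ln(5.20833e-11)/ln(0.3951) = -23.6782/-0.92862 = 25.498.
So 26 more iterations are needed.

26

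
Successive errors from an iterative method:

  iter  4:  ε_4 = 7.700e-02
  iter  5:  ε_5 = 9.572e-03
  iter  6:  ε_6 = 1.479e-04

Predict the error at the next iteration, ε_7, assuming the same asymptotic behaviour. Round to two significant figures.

3.5e-8

First estimate the order: p ≈ ln(ε_6/ε_5) / ln(ε_5/ε_4) = ln(1.479e-04/9.572e-03)/ln(9.572e-03/7.700e-02) = ln(0.0154513)/ln(0.124312) ≈ 2.0001.
Then ε_7 ≈ ε_6·(ε_6/ε_5)^p = 1.479e-04·(0.0154513)^2.0001 = 1.479e-04·0.000238643 ≈ 3.53e-08.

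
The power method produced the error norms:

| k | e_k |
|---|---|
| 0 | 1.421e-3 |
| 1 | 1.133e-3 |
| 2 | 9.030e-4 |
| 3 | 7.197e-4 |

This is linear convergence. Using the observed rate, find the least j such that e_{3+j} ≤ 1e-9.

Rate ρ ≈ e_3/e_2 = 7.197e-4/9.030e-4 = 0.7970.
After j more steps, e_{3+j} ≈ 7.197e-4·ρ^j; need ρ^j ≤ 1e-9/7.197e-4 = 1.38947e-06.
j ≥ ln(1.38947e-06)/ln(0.7970) = -13.4866/-0.22690 = 59.439.
So 60 more iterations are needed.

60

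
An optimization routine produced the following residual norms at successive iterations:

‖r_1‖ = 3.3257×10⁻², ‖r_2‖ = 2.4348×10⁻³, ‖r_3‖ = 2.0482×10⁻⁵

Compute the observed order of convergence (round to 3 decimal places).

1.828

p ≈ ln(‖r_3‖/‖r_2‖) / ln(‖r_2‖/‖r_1‖)
  = ln(2.0482×10⁻⁵/2.4348×10⁻³) / ln(2.4348×10⁻³/3.3257×10⁻²)
  = ln(0.00841219) / ln(0.0732117)
  = -4.778073 / -2.614400 ≈ 1.827598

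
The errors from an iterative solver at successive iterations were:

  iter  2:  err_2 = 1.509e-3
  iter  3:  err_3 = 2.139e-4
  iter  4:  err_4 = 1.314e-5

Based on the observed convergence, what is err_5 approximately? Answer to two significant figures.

2.4e-7

First estimate the order: p ≈ ln(err_4/err_3) / ln(err_3/err_2) = ln(1.314e-5/2.139e-4)/ln(2.139e-4/1.509e-3) = ln(0.0614306)/ln(0.14175) ≈ 1.4280.
Then err_5 ≈ err_4·(err_4/err_3)^p = 1.314e-5·(0.0614306)^1.4280 = 1.314e-5·0.0186129 ≈ 2.446e-07.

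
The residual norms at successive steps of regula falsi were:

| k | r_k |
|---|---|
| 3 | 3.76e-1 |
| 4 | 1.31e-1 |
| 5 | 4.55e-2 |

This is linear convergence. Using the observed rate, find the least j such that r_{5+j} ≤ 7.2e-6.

9

Rate ρ ≈ r_5/r_4 = 4.55e-2/1.31e-1 = 0.3473.
After j more steps, r_{5+j} ≈ 4.55e-2·ρ^j; need ρ^j ≤ 7.2e-6/4.55e-2 = 0.000158242.
j ≥ ln(0.000158242)/ln(0.3473) = -8.7514/-1.05757 = 8.275.
So 9 more iterations are needed.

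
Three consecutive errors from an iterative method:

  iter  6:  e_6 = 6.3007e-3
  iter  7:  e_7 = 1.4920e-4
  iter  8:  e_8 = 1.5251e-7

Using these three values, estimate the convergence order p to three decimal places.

1.840

p ≈ ln(e_8/e_7) / ln(e_7/e_6)
  = ln(1.5251e-7/1.4920e-4) / ln(1.4920e-4/6.3007e-3)
  = ln(0.00102218) / ln(0.0236799)
  = -6.885818 / -3.743129 ≈ 1.839589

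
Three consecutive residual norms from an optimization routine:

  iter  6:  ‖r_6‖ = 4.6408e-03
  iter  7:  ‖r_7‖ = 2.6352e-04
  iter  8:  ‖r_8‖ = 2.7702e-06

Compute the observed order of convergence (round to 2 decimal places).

p ≈ ln(‖r_8‖/‖r_7‖) / ln(‖r_7‖/‖r_6‖)
  = ln(2.7702e-06/2.6352e-04) / ln(2.6352e-04/4.6408e-03)
  = ln(0.0105123) / ln(0.0567833)
  = -4.55521 / -2.86851 ≈ 1.58801

1.59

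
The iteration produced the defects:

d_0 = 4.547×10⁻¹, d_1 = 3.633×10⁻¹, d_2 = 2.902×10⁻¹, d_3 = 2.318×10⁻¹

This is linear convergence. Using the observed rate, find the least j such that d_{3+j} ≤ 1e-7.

Rate ρ ≈ d_3/d_2 = 2.318×10⁻¹/2.902×10⁻¹ = 0.7988.
After j more steps, d_{3+j} ≈ 2.318×10⁻¹·ρ^j; need ρ^j ≤ 1e-7/2.318×10⁻¹ = 4.31406e-07.
j ≥ ln(4.31406e-07)/ln(0.7988) = -14.6562/-0.22464 = 65.243.
So 66 more iterations are needed.

66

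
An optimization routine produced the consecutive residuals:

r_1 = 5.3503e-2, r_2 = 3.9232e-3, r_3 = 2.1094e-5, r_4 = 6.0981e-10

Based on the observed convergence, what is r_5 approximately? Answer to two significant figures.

5.1e-19

First estimate the order: p ≈ ln(r_4/r_3) / ln(r_3/r_2) = ln(6.0981e-10/2.1094e-5)/ln(2.1094e-5/3.9232e-3) = ln(2.89092e-05)/ln(0.00537673) ≈ 2.0000.
Then r_5 ≈ r_4·(r_4/r_3)^p = 6.0981e-10·(2.89092e-05)^2.0000 = 6.0981e-10·8.35742e-10 ≈ 5.096e-19.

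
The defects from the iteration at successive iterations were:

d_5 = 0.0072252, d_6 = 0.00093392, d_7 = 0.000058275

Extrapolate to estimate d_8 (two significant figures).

1.4e-6

First estimate the order: p ≈ ln(d_7/d_6) / ln(d_6/d_5) = ln(0.000058275/0.00093392)/ln(0.00093392/0.0072252) = ln(0.0623983)/ln(0.129259) ≈ 1.3560.
Then d_8 ≈ d_7·(d_7/d_6)^p = 0.000058275·(0.0623983)^1.3560 = 0.000058275·0.023241 ≈ 1.354e-06.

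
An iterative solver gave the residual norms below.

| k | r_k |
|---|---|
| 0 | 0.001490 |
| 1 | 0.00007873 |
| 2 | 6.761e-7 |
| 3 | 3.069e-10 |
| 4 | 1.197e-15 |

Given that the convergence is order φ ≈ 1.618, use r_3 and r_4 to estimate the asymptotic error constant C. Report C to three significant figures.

2.95

C ≈ r_4 / r_3^1.618
  = 1.197e-15 / (3.069e-10)^1.618
  = 1.197e-15 / 4.05472e-16 ≈ 2.9521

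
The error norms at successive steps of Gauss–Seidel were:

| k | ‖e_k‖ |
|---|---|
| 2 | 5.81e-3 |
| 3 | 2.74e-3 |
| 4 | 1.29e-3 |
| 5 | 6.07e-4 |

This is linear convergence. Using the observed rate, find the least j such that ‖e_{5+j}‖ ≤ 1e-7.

12

Rate ρ ≈ ‖e_5‖/‖e_4‖ = 6.07e-4/1.29e-3 = 0.4705.
After j more steps, ‖e_{5+j}‖ ≈ 6.07e-4·ρ^j; need ρ^j ≤ 1e-7/6.07e-4 = 0.000164745.
j ≥ ln(0.000164745)/ln(0.4705) = -8.7111/-0.75396 = 11.554.
So 12 more iterations are needed.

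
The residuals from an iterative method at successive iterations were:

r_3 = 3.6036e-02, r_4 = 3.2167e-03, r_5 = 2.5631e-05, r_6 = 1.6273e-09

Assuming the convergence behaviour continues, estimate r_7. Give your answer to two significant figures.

First estimate the order: p ≈ ln(r_6/r_5) / ln(r_5/r_4) = ln(1.6273e-09/2.5631e-05)/ln(2.5631e-05/3.2167e-03) = ln(6.34895e-05)/ln(0.0079681) ≈ 2.0000.
Then r_7 ≈ r_6·(r_6/r_5)^p = 1.6273e-09·(6.34895e-05)^2.0000 = 1.6273e-09·4.03092e-09 ≈ 6.56e-18.

6.6e-18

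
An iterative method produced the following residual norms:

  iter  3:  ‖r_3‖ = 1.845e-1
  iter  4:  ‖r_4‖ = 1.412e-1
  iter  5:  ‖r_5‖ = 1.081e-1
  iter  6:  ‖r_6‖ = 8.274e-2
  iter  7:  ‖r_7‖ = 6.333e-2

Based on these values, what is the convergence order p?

Consecutive ratios: ‖r_7‖/‖r_6‖ = 6.333e-2/8.274e-2 = 0.76541, ‖r_6‖/‖r_5‖ = 8.274e-2/1.081e-1 = 0.765402.
p ≈ ln(0.76541)/ln(0.765402) = -0.2673/-0.2674 ≈ 1.00.
So the convergence is linear (order 1).

1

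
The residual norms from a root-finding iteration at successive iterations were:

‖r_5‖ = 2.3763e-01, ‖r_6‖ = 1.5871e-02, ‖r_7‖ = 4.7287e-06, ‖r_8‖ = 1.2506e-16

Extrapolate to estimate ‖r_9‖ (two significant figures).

First estimate the order: p ≈ ln(‖r_8‖/‖r_7‖) / ln(‖r_7‖/‖r_6‖) = ln(1.2506e-16/4.7287e-06)/ln(4.7287e-06/1.5871e-02) = ln(2.6447e-11)/ln(0.000297946) ≈ 3.0000.
Then ‖r_9‖ ≈ ‖r_8‖·(‖r_8‖/‖r_7‖)^p = 1.2506e-16·(2.6447e-11)^3.0000 = 1.2506e-16·1.84982e-32 ≈ 2.313e-48.

2.3e-48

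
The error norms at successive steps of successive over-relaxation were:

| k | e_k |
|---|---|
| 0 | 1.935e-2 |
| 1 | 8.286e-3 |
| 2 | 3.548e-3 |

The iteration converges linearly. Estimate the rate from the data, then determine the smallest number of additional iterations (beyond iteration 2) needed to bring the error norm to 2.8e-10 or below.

Rate ρ ≈ e_2/e_1 = 3.548e-3/8.286e-3 = 0.4282.
After j more steps, e_{2+j} ≈ 3.548e-3·ρ^j; need ρ^j ≤ 2.8e-10/3.548e-3 = 7.89177e-08.
j ≥ ln(7.89177e-08)/ln(0.4282) = -16.3549/-0.84816 = 19.283.
So 20 more iterations are needed.

20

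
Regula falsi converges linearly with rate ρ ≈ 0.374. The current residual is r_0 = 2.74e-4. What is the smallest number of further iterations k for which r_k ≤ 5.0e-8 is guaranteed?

9

After k steps, r_k ≈ 2.74e-4·0.374^k.
Need 0.374^k ≤ 5.0e-8/2.74e-4 = 0.000182482.
k ≥ ln(0.000182482)/ln(0.374) = -8.6089/-0.98350 = 8.753.
Smallest integer k = 9.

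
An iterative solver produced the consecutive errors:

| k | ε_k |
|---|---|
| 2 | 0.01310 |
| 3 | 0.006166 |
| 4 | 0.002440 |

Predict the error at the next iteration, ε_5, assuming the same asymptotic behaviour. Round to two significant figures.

First estimate the order: p ≈ ln(ε_4/ε_3) / ln(ε_3/ε_2) = ln(0.002440/0.006166)/ln(0.006166/0.01310) = ln(0.395718)/ln(0.470687) ≈ 1.2302.
Then ε_5 ≈ ε_4·(ε_4/ε_3)^p = 0.002440·(0.395718)^1.2302 = 0.002440·0.319672 ≈ 0.00078.

7.8e-4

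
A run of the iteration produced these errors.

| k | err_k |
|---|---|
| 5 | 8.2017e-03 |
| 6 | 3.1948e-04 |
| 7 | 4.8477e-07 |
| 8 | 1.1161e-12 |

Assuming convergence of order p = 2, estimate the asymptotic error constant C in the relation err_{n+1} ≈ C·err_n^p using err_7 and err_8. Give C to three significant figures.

C ≈ err_8 / err_7^2
  = 1.1161e-12 / (4.8477e-07)^2
  = 1.1161e-12 / 2.35002e-13 ≈ 4.7493

4.75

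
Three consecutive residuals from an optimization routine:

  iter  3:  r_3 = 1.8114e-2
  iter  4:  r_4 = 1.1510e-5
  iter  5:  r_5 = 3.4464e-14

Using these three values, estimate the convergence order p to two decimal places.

p ≈ ln(r_5/r_4) / ln(r_4/r_3)
  = ln(3.4464e-14/1.1510e-5) / ln(1.1510e-5/1.8114e-2)
  = ln(2.99427e-09) / ln(0.00063542)
  = -19.62657 / -7.36122 ≈ 2.66621

2.67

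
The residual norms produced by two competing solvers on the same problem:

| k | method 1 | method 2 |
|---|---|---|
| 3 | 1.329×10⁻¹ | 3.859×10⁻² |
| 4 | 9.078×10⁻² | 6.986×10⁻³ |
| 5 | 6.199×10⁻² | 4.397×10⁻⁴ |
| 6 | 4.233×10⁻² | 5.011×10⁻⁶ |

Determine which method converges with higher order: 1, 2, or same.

Method 1: p ≈ ln(4.233×10⁻²/6.199×10⁻²)/ln(6.199×10⁻²/9.078×10⁻²) ≈ 1.00.
Method 2: p ≈ ln(5.011×10⁻⁶/4.397×10⁻⁴)/ln(4.397×10⁻⁴/6.986×10⁻³) ≈ 1.62.
Method 2 has the higher order (≈1.6 vs ≈1.0).

2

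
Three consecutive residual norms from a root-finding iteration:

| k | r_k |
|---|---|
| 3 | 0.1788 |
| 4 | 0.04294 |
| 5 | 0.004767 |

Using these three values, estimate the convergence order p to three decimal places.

1.541

p ≈ ln(r_5/r_4) / ln(r_4/r_3)
  = ln(0.004767/0.04294) / ln(0.04294/0.1788)
  = ln(0.111015) / ln(0.240157)
  = -2.198090 / -1.426462 ≈ 1.540938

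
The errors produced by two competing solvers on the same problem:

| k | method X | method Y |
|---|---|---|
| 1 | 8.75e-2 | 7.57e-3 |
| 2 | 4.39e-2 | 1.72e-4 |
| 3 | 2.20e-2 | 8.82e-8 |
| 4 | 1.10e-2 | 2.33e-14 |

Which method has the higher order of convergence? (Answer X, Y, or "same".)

Y

Method X: p ≈ ln(1.10e-2/2.20e-2)/ln(2.20e-2/4.39e-2) ≈ 1.00.
Method Y: p ≈ ln(2.33e-14/8.82e-8)/ln(8.82e-8/1.72e-4) ≈ 2.00.
Method Y has the higher order (≈2.0 vs ≈1.0).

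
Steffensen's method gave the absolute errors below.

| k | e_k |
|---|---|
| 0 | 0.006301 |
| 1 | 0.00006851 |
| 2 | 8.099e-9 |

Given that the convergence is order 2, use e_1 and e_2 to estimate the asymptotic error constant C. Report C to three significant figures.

C ≈ e_2 / e_1^2
  = 8.099e-9 / (0.00006851)^2
  = 8.099e-9 / 4.69362e-09 ≈ 1.7255

1.73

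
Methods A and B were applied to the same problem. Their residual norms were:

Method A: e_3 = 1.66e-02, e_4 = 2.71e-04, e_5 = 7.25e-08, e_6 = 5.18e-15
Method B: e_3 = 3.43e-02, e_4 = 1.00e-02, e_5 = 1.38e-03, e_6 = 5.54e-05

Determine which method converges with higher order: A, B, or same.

A

Method A: p ≈ ln(5.18e-15/7.25e-08)/ln(7.25e-08/2.71e-04) ≈ 2.00.
Method B: p ≈ ln(5.54e-05/1.38e-03)/ln(1.38e-03/1.00e-02) ≈ 1.62.
Method A has the higher order (≈2.0 vs ≈1.6).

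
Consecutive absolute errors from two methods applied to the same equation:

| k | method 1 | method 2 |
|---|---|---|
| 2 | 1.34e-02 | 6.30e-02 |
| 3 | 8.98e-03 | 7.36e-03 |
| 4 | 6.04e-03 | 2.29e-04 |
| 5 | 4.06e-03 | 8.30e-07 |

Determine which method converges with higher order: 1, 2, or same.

Method 1: p ≈ ln(4.06e-03/6.04e-03)/ln(6.04e-03/8.98e-03) ≈ 1.00.
Method 2: p ≈ ln(8.30e-07/2.29e-04)/ln(2.29e-04/7.36e-03) ≈ 1.62.
Method 2 has the higher order (≈1.6 vs ≈1.0).

2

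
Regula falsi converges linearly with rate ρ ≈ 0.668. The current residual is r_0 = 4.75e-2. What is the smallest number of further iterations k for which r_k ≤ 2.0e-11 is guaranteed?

54

After k steps, r_k ≈ 4.75e-2·0.668^k.
Need 0.668^k ≤ 2.0e-11/4.75e-2 = 4.21053e-10.
k ≥ ln(4.21053e-10)/ln(0.668) = -21.5883/-0.40347 = 53.507.
Smallest integer k = 54.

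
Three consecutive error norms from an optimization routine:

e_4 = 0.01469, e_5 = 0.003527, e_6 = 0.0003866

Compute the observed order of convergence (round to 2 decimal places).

1.55

p ≈ ln(e_6/e_5) / ln(e_5/e_4)
  = ln(0.0003866/0.003527) / ln(0.003527/0.01469)
  = ln(0.109612) / ln(0.240095)
  = -2.21081 / -1.42672 ≈ 1.54958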